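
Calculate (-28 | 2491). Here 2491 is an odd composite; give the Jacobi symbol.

-1

First reduce: -28 ≡ 2463 (mod 2491).
Reciprocity: 2463 ≡ 3 and 2491 ≡ 3 (mod 4), so (2463/2491) = −(2491/2463).
Reduce top mod 2463: now compute (28/2463).
Pull out 2^2: since 2463 ≡ 7 (mod 8), (2/2463) = +1, so (2/2463)^2 = +1.
Reciprocity: 7 ≡ 3 and 2463 ≡ 3 (mod 4), so (7/2463) = −(2463/7).
Reduce top mod 7: now compute (6/7).
Pull out 2: since 7 ≡ 7 (mod 8), (2/7) = +1.
Reciprocity: 3 ≡ 3 and 7 ≡ 3 (mod 4), so (3/7) = −(7/3).
Reduce top mod 3: now compute (1/3).
Reached (1/3) = 1. Collecting the sign flips along the way, the symbol is -1.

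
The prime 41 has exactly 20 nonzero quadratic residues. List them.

1,2,4,5,8,9,10,16,18,20,21,23,25,31,32,33,36,37,39,40

Square k = 1,…,20 (k and 41−k give the same square):
1²=1, 2²=4, 3²=9, 4²=16, 5²=25, 6²=36, 7²≡8, 8²≡23, 9²≡40, 10²≡18, 11²≡39, 12²≡21, 13²≡5, 14²≡32, 15²≡20, 16²≡10, 17²≡2, 18²≡37, 19²≡33, 20²≡31 (mod 41).
So the quadratic residues mod 41 are {1, 2, 4, 5, 8, 9, 10, 16, 18, 20, 21, 23, 25, 31, 32, 33, 36, 37, 39, 40}.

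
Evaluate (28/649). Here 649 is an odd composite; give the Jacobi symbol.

Pull out 2^2: since 649 ≡ 1 (mod 8), (2/649) = +1, so (2/649)^2 = +1.
Reciprocity: 7 ≡ 3 and 649 ≡ 1 (mod 4), so (7/649) = +(649/7).
Reduce top mod 7: now compute (5/7).
Reciprocity: 5 ≡ 1 and 7 ≡ 3 (mod 4), so (5/7) = +(7/5).
Reduce top mod 5: now compute (2/5).
Pull out 2: since 5 ≡ 5 (mod 8), (2/5) = -1.
Reached (1/5) = 1. Collecting the sign flips along the way, the symbol is -1.

-1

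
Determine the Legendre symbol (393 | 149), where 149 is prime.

Euler's criterion: (393/149) ≡ 95^74 (mod 149).
95^2 ≡ 85 (mod 149)
95^4 ≡ 73 (mod 149)
95^8 ≡ 114 (mod 149)
95^16 ≡ 33 (mod 149)
95^32 ≡ 46 (mod 149)
95^64 ≡ 30 (mod 149)
95^74 = 95^(64+8+2) ≡ 1 (mod 149).
Result is 1, so (393/149) = 1.

1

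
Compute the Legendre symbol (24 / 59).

-1

Pull out 2^3: since 59 ≡ 3 (mod 8), (2/59) = -1, so (2/59)^3 = -1.
Reciprocity: 3 ≡ 3 and 59 ≡ 3 (mod 4), so (3/59) = −(59/3).
Reduce top mod 3: now compute (2/3).
Pull out 2: since 3 ≡ 3 (mod 8), (2/3) = -1.
Reached (1/3) = 1. Collecting the sign flips along the way, the symbol is -1.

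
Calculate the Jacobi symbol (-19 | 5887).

First reduce: -19 ≡ 5868 (mod 5887).
Pull out 2^2: since 5887 ≡ 7 (mod 8), (2/5887) = +1, so (2/5887)^2 = +1.
Reciprocity: 1467 ≡ 3 and 5887 ≡ 3 (mod 4), so (1467/5887) = −(5887/1467).
Reduce top mod 1467: now compute (19/1467).
Reciprocity: 19 ≡ 3 and 1467 ≡ 3 (mod 4), so (19/1467) = −(1467/19).
Reduce top mod 19: now compute (4/19).
Pull out 2^2: since 19 ≡ 3 (mod 8), (2/19) = -1, so (2/19)^2 = +1.
Reached (1/19) = 1. Collecting the sign flips along the way, the symbol is +1.

1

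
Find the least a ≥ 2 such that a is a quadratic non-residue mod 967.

3

(2/967) = +1, so 2 is a residue.
(3/967) = −1, so 3 is the smallest positive non-residue mod 967.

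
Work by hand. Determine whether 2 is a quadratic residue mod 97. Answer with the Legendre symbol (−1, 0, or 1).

Pull out 2: since 97 ≡ 1 (mod 8), (2/97) = +1.
Reached (1/97) = 1. Collecting the sign flips along the way, the symbol is +1.

1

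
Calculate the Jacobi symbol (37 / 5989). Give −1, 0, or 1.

-1

Reciprocity: 37 ≡ 1 and 5989 ≡ 1 (mod 4), so (37/5989) = +(5989/37).
Reduce top mod 37: now compute (32/37).
Pull out 2^5: since 37 ≡ 5 (mod 8), (2/37) = -1, so (2/37)^5 = -1.
Reached (1/37) = 1. Collecting the sign flips along the way, the symbol is -1.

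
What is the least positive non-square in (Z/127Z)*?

3

(2/127) = +1, so 2 is a residue.
(3/127) = −1, so 3 is the smallest positive non-residue mod 127.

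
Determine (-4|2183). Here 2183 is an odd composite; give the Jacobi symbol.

-1

First reduce: -4 ≡ 2179 (mod 2183).
Reciprocity: 2179 ≡ 3 and 2183 ≡ 3 (mod 4), so (2179/2183) = −(2183/2179).
Reduce top mod 2179: now compute (4/2179).
Pull out 2^2: since 2179 ≡ 3 (mod 8), (2/2179) = -1, so (2/2179)^2 = +1.
Reached (1/2179) = 1. Collecting the sign flips along the way, the symbol is -1.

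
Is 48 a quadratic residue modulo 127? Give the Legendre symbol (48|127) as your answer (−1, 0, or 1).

-1

Euler's criterion: (48/127) ≡ 48^63 (mod 127).
48^2 ≡ 18 (mod 127)
48^4 ≡ 70 (mod 127)
48^8 ≡ 74 (mod 127)
48^16 ≡ 15 (mod 127)
48^32 ≡ 98 (mod 127)
48^63 = 48^(32+16+8+4+2+1) ≡ 126 (mod 127).
Result is 126 ≡ −1, so (48/127) = −1.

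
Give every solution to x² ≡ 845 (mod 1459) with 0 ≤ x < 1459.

Since 1459 ≡ 3 (mod 4), a square root of 845 is 845^((1459+1)/4) = 845^365 mod 1459.
Repeated squaring: 845^2≡574, 845^4≡1201, 845^8≡909, 845^16≡487, 845^32≡811, 845^64≡1171, 845^128≡1240, 845^256≡1273 (mod 1459).
845^365 = 845^(256+64+32+8+4+1) ≡ 1411 (mod 1459).
Check: 1411² = 1990921 ≡ 845 (mod 1459). The two roots are 48 and 1411.

48, 1411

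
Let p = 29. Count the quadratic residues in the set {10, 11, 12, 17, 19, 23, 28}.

2

(10/29) = -1 → non-residue.
(11/29) = -1 → non-residue.
(12/29) = -1 → non-residue.
(17/29) = -1 → non-residue.
(19/29) = -1 → non-residue.
(23/29) = +1 → QR.
(28/29) = +1 → QR.
Total quadratic residues among the 7: 2.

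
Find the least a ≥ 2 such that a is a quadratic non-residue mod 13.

2

(2/13) = −1, so 2 is the smallest positive non-residue mod 13.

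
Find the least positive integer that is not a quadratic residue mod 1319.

(2/1319) = +1, so 2 is a residue.
(3/1319) = +1, so 3 is a residue.
(4/1319) = +1, so 4 is a residue.
(5/1319) = +1, so 5 is a residue.
(6/1319) = +1, so 6 is a residue.
(7/1319) = +1, so 7 is a residue.
(8/1319) = +1, so 8 is a residue.
(9/1319) = +1, so 9 is a residue.
(10/1319) = +1, so 10 is a residue.
(11/1319) = +1, so 11 is a residue.
(12/1319) = +1, so 12 is a residue.
(13/1319) = −1, so 13 is the smallest positive non-residue mod 1319.

13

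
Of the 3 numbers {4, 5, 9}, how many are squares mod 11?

(4/11) = +1 → QR.
(5/11) = +1 → QR.
(9/11) = +1 → QR.
Total quadratic residues among the 3: 3.

3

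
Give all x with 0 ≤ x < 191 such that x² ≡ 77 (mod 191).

Since 191 ≡ 3 (mod 4), a square root of 77 is 77^((191+1)/4) = 77^48 mod 191.
Repeated squaring: 77^2≡8, 77^4≡64, 77^8≡85, 77^16≡158, 77^32≡134 (mod 191).
77^48 = 77^(32+16) ≡ 162 (mod 191).
Check: 162² = 26244 ≡ 77 (mod 191). The two roots are 29 and 162.

29, 162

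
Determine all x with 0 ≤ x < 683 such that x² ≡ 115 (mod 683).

244, 439

Since 683 ≡ 3 (mod 4), a square root of 115 is 115^((683+1)/4) = 115^171 mod 683.
Repeated squaring: 115^2≡248, 115^4≡34, 115^8≡473, 115^16≡388, 115^32≡284, 115^64≡62, 115^128≡429 (mod 683).
115^171 = 115^(128+32+8+2+1) ≡ 244 (mod 683).
Check: 244² = 59536 ≡ 115 (mod 683). The two roots are 244 and 439.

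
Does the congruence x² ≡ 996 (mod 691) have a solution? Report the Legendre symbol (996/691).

1

Euler's criterion: (996/691) ≡ 305^345 (mod 691).
305^2 ≡ 431 (mod 691)
305^4 ≡ 573 (mod 691)
305^8 ≡ 104 (mod 691)
305^16 ≡ 451 (mod 691)
305^32 ≡ 247 (mod 691)
305^64 ≡ 201 (mod 691)
305^128 ≡ 323 (mod 691)
305^256 ≡ 679 (mod 691)
305^345 = 305^(256+64+16+8+1) ≡ 1 (mod 691).
Result is 1, so (996/691) = 1.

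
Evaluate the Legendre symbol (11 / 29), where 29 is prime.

-1

Reciprocity: 11 ≡ 3 and 29 ≡ 1 (mod 4), so (11/29) = +(29/11).
Reduce top mod 11: now compute (7/11).
Reciprocity: 7 ≡ 3 and 11 ≡ 3 (mod 4), so (7/11) = −(11/7).
Reduce top mod 7: now compute (4/7).
Pull out 2^2: since 7 ≡ 7 (mod 8), (2/7) = +1, so (2/7)^2 = +1.
Reached (1/7) = 1. Collecting the sign flips along the way, the symbol is -1.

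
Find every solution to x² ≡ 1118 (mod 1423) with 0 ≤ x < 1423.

418, 1005

Since 1423 ≡ 3 (mod 4), a square root of 1118 is 1118^((1423+1)/4) = 1118^356 mod 1423.
Repeated squaring: 1118^2≡530, 1118^4≡569, 1118^8≡740, 1118^16≡1168, 1118^32≡990, 1118^64≡1076, 1118^128≡877, 1118^256≡709 (mod 1423).
1118^356 = 1118^(256+64+32+4) ≡ 418 (mod 1423).
Check: 418² = 174724 ≡ 1118 (mod 1423). The two roots are 418 and 1005.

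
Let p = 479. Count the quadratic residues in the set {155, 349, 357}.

(155/479) = -1 → non-residue.
(349/479) = +1 → QR.
(357/479) = -1 → non-residue.
Total quadratic residues among the 3: 1.

1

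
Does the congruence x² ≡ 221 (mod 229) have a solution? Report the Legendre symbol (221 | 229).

Reciprocity: 221 ≡ 1 and 229 ≡ 1 (mod 4), so (221/229) = +(229/221).
Reduce top mod 221: now compute (8/221).
Pull out 2^3: since 221 ≡ 5 (mod 8), (2/221) = -1, so (2/221)^3 = -1.
Reached (1/221) = 1. Collecting the sign flips along the way, the symbol is -1.

-1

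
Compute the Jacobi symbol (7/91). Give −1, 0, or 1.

0

Reciprocity: 7 ≡ 3 and 91 ≡ 3 (mod 4), so (7/91) = −(91/7).
Reduce top mod 7: now compute (0/7).
Top reduces to 0: gcd > 1, so the symbol is 0.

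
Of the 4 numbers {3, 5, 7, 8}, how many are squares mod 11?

2

(3/11) = +1 → QR.
(5/11) = +1 → QR.
(7/11) = -1 → non-residue.
(8/11) = -1 → non-residue.
Total quadratic residues among the 4: 2.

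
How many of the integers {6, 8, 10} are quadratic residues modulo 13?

1

(6/13) = -1 → non-residue.
(8/13) = -1 → non-residue.
(10/13) = +1 → QR.
Total quadratic residues among the 3: 1.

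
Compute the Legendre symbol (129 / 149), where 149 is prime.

1

Reciprocity: 129 ≡ 1 and 149 ≡ 1 (mod 4), so (129/149) = +(149/129).
Reduce top mod 129: now compute (20/129).
Pull out 2^2: since 129 ≡ 1 (mod 8), (2/129) = +1, so (2/129)^2 = +1.
Reciprocity: 5 ≡ 1 and 129 ≡ 1 (mod 4), so (5/129) = +(129/5).
Reduce top mod 5: now compute (4/5).
Pull out 2^2: since 5 ≡ 5 (mod 8), (2/5) = -1, so (2/5)^2 = +1.
Reached (1/5) = 1. Collecting the sign flips along the way, the symbol is +1.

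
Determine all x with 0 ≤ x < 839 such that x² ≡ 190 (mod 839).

241, 598

Since 839 ≡ 3 (mod 4), a square root of 190 is 190^((839+1)/4) = 190^210 mod 839.
Repeated squaring: 190^2≡23, 190^4≡529, 190^8≡454, 190^16≡561, 190^32≡96, 190^64≡826, 190^128≡169 (mod 839).
190^210 = 190^(128+64+16+2) ≡ 241 (mod 839).
Check: 241² = 58081 ≡ 190 (mod 839). The two roots are 241 and 598.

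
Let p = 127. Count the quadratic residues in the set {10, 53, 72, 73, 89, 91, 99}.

(10/127) = -1 → non-residue.
(53/127) = -1 → non-residue.
(72/127) = +1 → QR.
(73/127) = +1 → QR.
(89/127) = -1 → non-residue.
(91/127) = -1 → non-residue.
(99/127) = +1 → QR.
Total quadratic residues among the 7: 3.

3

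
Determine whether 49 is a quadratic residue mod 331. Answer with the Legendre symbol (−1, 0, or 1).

Reciprocity: 49 ≡ 1 and 331 ≡ 3 (mod 4), so (49/331) = +(331/49).
Reduce top mod 49: now compute (37/49).
Reciprocity: 37 ≡ 1 and 49 ≡ 1 (mod 4), so (37/49) = +(49/37).
Reduce top mod 37: now compute (12/37).
Pull out 2^2: since 37 ≡ 5 (mod 8), (2/37) = -1, so (2/37)^2 = +1.
Reciprocity: 3 ≡ 3 and 37 ≡ 1 (mod 4), so (3/37) = +(37/3).
Reduce top mod 3: now compute (1/3).
Reached (1/3) = 1. Collecting the sign flips along the way, the symbol is +1.

1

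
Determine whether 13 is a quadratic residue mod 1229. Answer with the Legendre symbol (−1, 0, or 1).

-1

Reciprocity: 13 ≡ 1 and 1229 ≡ 1 (mod 4), so (13/1229) = +(1229/13).
Reduce top mod 13: now compute (7/13).
Reciprocity: 7 ≡ 3 and 13 ≡ 1 (mod 4), so (7/13) = +(13/7).
Reduce top mod 7: now compute (6/7).
Pull out 2: since 7 ≡ 7 (mod 8), (2/7) = +1.
Reciprocity: 3 ≡ 3 and 7 ≡ 3 (mod 4), so (3/7) = −(7/3).
Reduce top mod 3: now compute (1/3).
Reached (1/3) = 1. Collecting the sign flips along the way, the symbol is -1.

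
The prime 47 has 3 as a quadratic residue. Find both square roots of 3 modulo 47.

Since 47 ≡ 3 (mod 4), a square root of 3 is 3^((47+1)/4) = 3^12 mod 47.
Repeated squaring: 3^2≡9, 3^4≡34, 3^8≡28 (mod 47).
3^12 = 3^(8+4) ≡ 12 (mod 47).
Check: 12² = 144 ≡ 3 (mod 47). The two roots are 12 and 35.

12, 35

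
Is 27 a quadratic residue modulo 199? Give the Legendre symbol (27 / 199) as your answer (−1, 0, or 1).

Reciprocity: 27 ≡ 3 and 199 ≡ 3 (mod 4), so (27/199) = −(199/27).
Reduce top mod 27: now compute (10/27).
Pull out 2: since 27 ≡ 3 (mod 8), (2/27) = -1.
Reciprocity: 5 ≡ 1 and 27 ≡ 3 (mod 4), so (5/27) = +(27/5).
Reduce top mod 5: now compute (2/5).
Pull out 2: since 5 ≡ 5 (mod 8), (2/5) = -1.
Reached (1/5) = 1. Collecting the sign flips along the way, the symbol is -1.

-1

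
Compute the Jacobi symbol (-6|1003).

First reduce: -6 ≡ 997 (mod 1003).
Reciprocity: 997 ≡ 1 and 1003 ≡ 3 (mod 4), so (997/1003) = +(1003/997).
Reduce top mod 997: now compute (6/997).
Pull out 2: since 997 ≡ 5 (mod 8), (2/997) = -1.
Reciprocity: 3 ≡ 3 and 997 ≡ 1 (mod 4), so (3/997) = +(997/3).
Reduce top mod 3: now compute (1/3).
Reached (1/3) = 1. Collecting the sign flips along the way, the symbol is -1.

-1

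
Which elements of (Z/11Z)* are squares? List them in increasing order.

Square k = 1,…,5 (k and 11−k give the same square):
1²=1, 2²=4, 3²=9, 4²≡5, 5²≡3 (mod 11).
So the quadratic residues mod 11 are {1, 3, 4, 5, 9}.

1 3 4 5 9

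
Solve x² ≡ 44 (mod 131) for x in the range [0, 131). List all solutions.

31, 100

Since 131 ≡ 3 (mod 4), a square root of 44 is 44^((131+1)/4) = 44^33 mod 131.
Repeated squaring: 44^2≡102, 44^4≡55, 44^8≡12, 44^16≡13, 44^32≡38 (mod 131).
44^33 = 44^(32+1) ≡ 100 (mod 131).
Check: 100² = 10000 ≡ 44 (mod 131). The two roots are 31 and 100.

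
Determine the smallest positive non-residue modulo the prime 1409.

3

(2/1409) = +1, so 2 is a residue.
(3/1409) = −1, so 3 is the smallest positive non-residue mod 1409.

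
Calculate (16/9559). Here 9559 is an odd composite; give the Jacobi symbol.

1

Pull out 2^4: since 9559 ≡ 7 (mod 8), (2/9559) = +1, so (2/9559)^4 = +1.
Reached (1/9559) = 1. Collecting the sign flips along the way, the symbol is +1.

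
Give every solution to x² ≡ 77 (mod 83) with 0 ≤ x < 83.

Since 83 ≡ 3 (mod 4), a square root of 77 is 77^((83+1)/4) = 77^21 mod 83.
Repeated squaring: 77^2≡36, 77^4≡51, 77^8≡28, 77^16≡37 (mod 83).
77^21 = 77^(16+4+1) ≡ 49 (mod 83).
Check: 49² = 2401 ≡ 77 (mod 83). The two roots are 34 and 49.

34, 49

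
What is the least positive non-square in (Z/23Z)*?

5

(2/23) = +1, so 2 is a residue.
(3/23) = +1, so 3 is a residue.
(4/23) = +1, so 4 is a residue.
(5/23) = −1, so 5 is the smallest positive non-residue mod 23.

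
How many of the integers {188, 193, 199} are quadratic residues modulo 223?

2

(188/223) = +1 → QR.
(193/223) = -1 → non-residue.
(199/223) = +1 → QR.
Total quadratic residues among the 3: 2.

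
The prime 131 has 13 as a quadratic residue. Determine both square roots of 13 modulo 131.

12, 119

Since 131 ≡ 3 (mod 4), a square root of 13 is 13^((131+1)/4) = 13^33 mod 131.
Repeated squaring: 13^2≡38, 13^4≡3, 13^8≡9, 13^16≡81, 13^32≡11 (mod 131).
13^33 = 13^(32+1) ≡ 12 (mod 131).
Check: 12² = 144 ≡ 13 (mod 131). The two roots are 12 and 119.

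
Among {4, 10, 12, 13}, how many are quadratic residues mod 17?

2

(4/17) = +1 → QR.
(10/17) = -1 → non-residue.
(12/17) = -1 → non-residue.
(13/17) = +1 → QR.
Total quadratic residues among the 4: 2.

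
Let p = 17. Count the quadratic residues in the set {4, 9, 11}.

(4/17) = +1 → QR.
(9/17) = +1 → QR.
(11/17) = -1 → non-residue.
Total quadratic residues among the 3: 2.

2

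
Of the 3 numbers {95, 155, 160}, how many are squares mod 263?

1

(95/263) = +1 → QR.
(155/263) = -1 → non-residue.
(160/263) = -1 → non-residue.
Total quadratic residues among the 3: 1.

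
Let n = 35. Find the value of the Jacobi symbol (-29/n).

-1

First reduce: -29 ≡ 6 (mod 35).
Pull out 2: since 35 ≡ 3 (mod 8), (2/35) = -1.
Reciprocity: 3 ≡ 3 and 35 ≡ 3 (mod 4), so (3/35) = −(35/3).
Reduce top mod 3: now compute (2/3).
Pull out 2: since 3 ≡ 3 (mod 8), (2/3) = -1.
Reached (1/3) = 1. Collecting the sign flips along the way, the symbol is -1.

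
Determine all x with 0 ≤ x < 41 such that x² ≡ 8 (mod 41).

7, 34

41 ≡ 1 (mod 4), so we find a root by search.
Trying successive values, 7² = 49 ≡ 8 (mod 41). The other root is 41 − 7 = 34.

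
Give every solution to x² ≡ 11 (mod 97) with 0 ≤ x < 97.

37, 60

97 ≡ 1 (mod 4), so we find a root by search.
Trying successive values, 37² = 1369 ≡ 11 (mod 97). The other root is 97 − 37 = 60.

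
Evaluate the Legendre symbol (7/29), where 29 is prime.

1

Euler's criterion: (7/29) ≡ 7^14 (mod 29).
7^2 ≡ 20 (mod 29)
7^4 ≡ 23 (mod 29)
7^8 ≡ 7 (mod 29)
7^14 = 7^(8+4+2) ≡ 1 (mod 29).
Result is 1, so (7/29) = 1.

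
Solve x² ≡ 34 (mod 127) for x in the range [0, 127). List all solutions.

Since 127 ≡ 3 (mod 4), a square root of 34 is 34^((127+1)/4) = 34^32 mod 127.
Repeated squaring: 34^2≡13, 34^4≡42, 34^8≡113, 34^16≡69, 34^32≡62 (mod 127).
34^32 = 34^(32) ≡ 62 (mod 127).
Check: 62² = 3844 ≡ 34 (mod 127). The two roots are 62 and 65.

62, 65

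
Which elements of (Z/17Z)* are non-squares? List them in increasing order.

Square k = 1,…,8 (k and 17−k give the same square):
1²=1, 2²=4, 3²=9, 4²=16, 5²≡8, 6²≡2, 7²≡15, 8²≡13 (mod 17).
The residues are {1, 2, 4, 8, 9, 13, 15, 16}; the non-residues are the remaining 8 nonzero classes.

3,5,6,7,10,11,12,14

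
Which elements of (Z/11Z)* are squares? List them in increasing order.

1, 3, 4, 5, 9

Square k = 1,…,5 (k and 11−k give the same square):
1²=1, 2²=4, 3²=9, 4²≡5, 5²≡3 (mod 11).
So the quadratic residues mod 11 are {1, 3, 4, 5, 9}.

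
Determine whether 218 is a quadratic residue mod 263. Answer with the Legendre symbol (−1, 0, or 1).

1

Pull out 2: since 263 ≡ 7 (mod 8), (2/263) = +1.
Reciprocity: 109 ≡ 1 and 263 ≡ 3 (mod 4), so (109/263) = +(263/109).
Reduce top mod 109: now compute (45/109).
Reciprocity: 45 ≡ 1 and 109 ≡ 1 (mod 4), so (45/109) = +(109/45).
Reduce top mod 45: now compute (19/45).
Reciprocity: 19 ≡ 3 and 45 ≡ 1 (mod 4), so (19/45) = +(45/19).
Reduce top mod 19: now compute (7/19).
Reciprocity: 7 ≡ 3 and 19 ≡ 3 (mod 4), so (7/19) = −(19/7).
Reduce top mod 7: now compute (5/7).
Reciprocity: 5 ≡ 1 and 7 ≡ 3 (mod 4), so (5/7) = +(7/5).
Reduce top mod 5: now compute (2/5).
Pull out 2: since 5 ≡ 5 (mod 8), (2/5) = -1.
Reached (1/5) = 1. Collecting the sign flips along the way, the symbol is +1.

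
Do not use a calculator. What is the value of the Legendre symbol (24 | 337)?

1

Pull out 2^3: since 337 ≡ 1 (mod 8), (2/337) = +1, so (2/337)^3 = +1.
Reciprocity: 3 ≡ 3 and 337 ≡ 1 (mod 4), so (3/337) = +(337/3).
Reduce top mod 3: now compute (1/3).
Reached (1/3) = 1. Collecting the sign flips along the way, the symbol is +1.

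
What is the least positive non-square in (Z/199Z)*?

3

(2/199) = +1, so 2 is a residue.
(3/199) = −1, so 3 is the smallest positive non-residue mod 199.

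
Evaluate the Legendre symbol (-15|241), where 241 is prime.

Euler's criterion: (-15/241) ≡ 226^120 (mod 241).
226^2 ≡ 225 (mod 241)
226^4 ≡ 15 (mod 241)
226^8 ≡ 225 (mod 241)
226^16 ≡ 15 (mod 241)
226^32 ≡ 225 (mod 241)
226^64 ≡ 15 (mod 241)
226^120 = 226^(64+32+16+8) ≡ 1 (mod 241).
Result is 1, so (-15/241) = 1.

1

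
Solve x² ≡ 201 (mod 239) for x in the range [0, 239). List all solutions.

100, 139

Since 239 ≡ 3 (mod 4), a square root of 201 is 201^((239+1)/4) = 201^60 mod 239.
Repeated squaring: 201^2≡10, 201^4≡100, 201^8≡201, 201^16≡10, 201^32≡100 (mod 239).
201^60 = 201^(32+16+8+4) ≡ 100 (mod 239).
Check: 100² = 10000 ≡ 201 (mod 239). The two roots are 100 and 139.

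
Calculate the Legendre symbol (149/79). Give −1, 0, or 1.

First reduce: 149 ≡ 70 (mod 79).
Pull out 2: since 79 ≡ 7 (mod 8), (2/79) = +1.
Reciprocity: 35 ≡ 3 and 79 ≡ 3 (mod 4), so (35/79) = −(79/35).
Reduce top mod 35: now compute (9/35).
Reciprocity: 9 ≡ 1 and 35 ≡ 3 (mod 4), so (9/35) = +(35/9).
Reduce top mod 9: now compute (8/9).
Pull out 2^3: since 9 ≡ 1 (mod 8), (2/9) = +1, so (2/9)^3 = +1.
Reached (1/9) = 1. Collecting the sign flips along the way, the symbol is -1.

-1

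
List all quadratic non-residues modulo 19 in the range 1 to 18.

2, 3, 8, 10, 12, 13, 14, 15, 18

Square k = 1,…,9 (k and 19−k give the same square):
1²=1, 2²=4, 3²=9, 4²=16, 5²≡6, 6²≡17, 7²≡11, 8²≡7, 9²≡5 (mod 19).
The residues are {1, 4, 5, 6, 7, 9, 11, 16, 17}; the non-residues are the remaining 9 nonzero classes.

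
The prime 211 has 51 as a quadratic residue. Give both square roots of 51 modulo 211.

Since 211 ≡ 3 (mod 4), a square root of 51 is 51^((211+1)/4) = 51^53 mod 211.
Repeated squaring: 51^2≡69, 51^4≡119, 51^8≡24, 51^16≡154, 51^32≡84 (mod 211).
51^53 = 51^(32+16+4+1) ≡ 126 (mod 211).
Check: 126² = 15876 ≡ 51 (mod 211). The two roots are 85 and 126.

85, 126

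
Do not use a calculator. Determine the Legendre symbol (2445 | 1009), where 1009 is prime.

First reduce: 2445 ≡ 427 (mod 1009).
Reciprocity: 427 ≡ 3 and 1009 ≡ 1 (mod 4), so (427/1009) = +(1009/427).
Reduce top mod 427: now compute (155/427).
Reciprocity: 155 ≡ 3 and 427 ≡ 3 (mod 4), so (155/427) = −(427/155).
Reduce top mod 155: now compute (117/155).
Reciprocity: 117 ≡ 1 and 155 ≡ 3 (mod 4), so (117/155) = +(155/117).
Reduce top mod 117: now compute (38/117).
Pull out 2: since 117 ≡ 5 (mod 8), (2/117) = -1.
Reciprocity: 19 ≡ 3 and 117 ≡ 1 (mod 4), so (19/117) = +(117/19).
Reduce top mod 19: now compute (3/19).
Reciprocity: 3 ≡ 3 and 19 ≡ 3 (mod 4), so (3/19) = −(19/3).
Reduce top mod 3: now compute (1/3).
Reached (1/3) = 1. Collecting the sign flips along the way, the symbol is -1.

-1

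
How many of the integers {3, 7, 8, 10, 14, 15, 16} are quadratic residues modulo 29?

2

(3/29) = -1 → non-residue.
(7/29) = +1 → QR.
(8/29) = -1 → non-residue.
(10/29) = -1 → non-residue.
(14/29) = -1 → non-residue.
(15/29) = -1 → non-residue.
(16/29) = +1 → QR.
Total quadratic residues among the 7: 2.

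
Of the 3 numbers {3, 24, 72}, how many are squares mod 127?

1

(3/127) = -1 → non-residue.
(24/127) = -1 → non-residue.
(72/127) = +1 → QR.
Total quadratic residues among the 3: 1.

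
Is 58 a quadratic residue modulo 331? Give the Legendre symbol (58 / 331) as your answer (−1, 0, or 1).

1

Euler's criterion: (58/331) ≡ 58^165 (mod 331).
58^2 ≡ 54 (mod 331)
58^4 ≡ 268 (mod 331)
58^8 ≡ 328 (mod 331)
58^16 ≡ 9 (mod 331)
58^32 ≡ 81 (mod 331)
58^64 ≡ 272 (mod 331)
58^128 ≡ 171 (mod 331)
58^165 = 58^(128+32+4+1) ≡ 1 (mod 331).
Result is 1, so (58/331) = 1.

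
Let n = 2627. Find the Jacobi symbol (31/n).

1

Reciprocity: 31 ≡ 3 and 2627 ≡ 3 (mod 4), so (31/2627) = −(2627/31).
Reduce top mod 31: now compute (23/31).
Reciprocity: 23 ≡ 3 and 31 ≡ 3 (mod 4), so (23/31) = −(31/23).
Reduce top mod 23: now compute (8/23).
Pull out 2^3: since 23 ≡ 7 (mod 8), (2/23) = +1, so (2/23)^3 = +1.
Reached (1/23) = 1. Collecting the sign flips along the way, the symbol is +1.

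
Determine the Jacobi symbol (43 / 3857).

-1

Reciprocity: 43 ≡ 3 and 3857 ≡ 1 (mod 4), so (43/3857) = +(3857/43).
Reduce top mod 43: now compute (30/43).
Pull out 2: since 43 ≡ 3 (mod 8), (2/43) = -1.
Reciprocity: 15 ≡ 3 and 43 ≡ 3 (mod 4), so (15/43) = −(43/15).
Reduce top mod 15: now compute (13/15).
Reciprocity: 13 ≡ 1 and 15 ≡ 3 (mod 4), so (13/15) = +(15/13).
Reduce top mod 13: now compute (2/13).
Pull out 2: since 13 ≡ 5 (mod 8), (2/13) = -1.
Reached (1/13) = 1. Collecting the sign flips along the way, the symbol is -1.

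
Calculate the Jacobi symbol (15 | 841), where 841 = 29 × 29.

Reciprocity: 15 ≡ 3 and 841 ≡ 1 (mod 4), so (15/841) = +(841/15).
Reduce top mod 15: now compute (1/15).
Reached (1/15) = 1. Collecting the sign flips along the way, the symbol is +1.

1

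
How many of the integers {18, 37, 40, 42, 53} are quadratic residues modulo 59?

1

(18/59) = -1 → non-residue.
(37/59) = -1 → non-residue.
(40/59) = -1 → non-residue.
(42/59) = -1 → non-residue.
(53/59) = +1 → QR.
Total quadratic residues among the 5: 1.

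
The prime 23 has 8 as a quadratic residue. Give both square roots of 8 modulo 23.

Since 23 ≡ 3 (mod 4), a square root of 8 is 8^((23+1)/4) = 8^6 mod 23.
Repeated squaring: 8^2≡18, 8^4≡2 (mod 23).
8^6 = 8^(4+2) ≡ 13 (mod 23).
Check: 13² = 169 ≡ 8 (mod 23). The two roots are 10 and 13.

10, 13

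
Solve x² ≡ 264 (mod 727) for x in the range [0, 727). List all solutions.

Since 727 ≡ 3 (mod 4), a square root of 264 is 264^((727+1)/4) = 264^182 mod 727.
Repeated squaring: 264^2≡631, 264^4≡492, 264^8≡700, 264^16≡2, 264^32≡4, 264^64≡16, 264^128≡256 (mod 727).
264^182 = 264^(128+32+16+4+2) ≡ 576 (mod 727).
Check: 576² = 331776 ≡ 264 (mod 727). The two roots are 151 and 576.

151, 576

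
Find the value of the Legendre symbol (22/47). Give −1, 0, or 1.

-1

Pull out 2: since 47 ≡ 7 (mod 8), (2/47) = +1.
Reciprocity: 11 ≡ 3 and 47 ≡ 3 (mod 4), so (11/47) = −(47/11).
Reduce top mod 11: now compute (3/11).
Reciprocity: 3 ≡ 3 and 11 ≡ 3 (mod 4), so (3/11) = −(11/3).
Reduce top mod 3: now compute (2/3).
Pull out 2: since 3 ≡ 3 (mod 8), (2/3) = -1.
Reached (1/3) = 1. Collecting the sign flips along the way, the symbol is -1.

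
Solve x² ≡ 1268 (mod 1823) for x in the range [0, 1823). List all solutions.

883, 940

Since 1823 ≡ 3 (mod 4), a square root of 1268 is 1268^((1823+1)/4) = 1268^456 mod 1823.
Repeated squaring: 1268^2≡1761, 1268^4≡198, 1268^8≡921, 1268^16≡546, 1268^32≡967, 1268^64≡1713, 1268^128≡1162, 1268^256≡1224 (mod 1823).
1268^456 = 1268^(256+128+64+8) ≡ 940 (mod 1823).
Check: 940² = 883600 ≡ 1268 (mod 1823). The two roots are 883 and 940.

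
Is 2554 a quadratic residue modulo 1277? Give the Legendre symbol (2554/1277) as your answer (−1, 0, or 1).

0

First reduce: 2554 ≡ 0 (mod 1277).
Top reduces to 0: gcd > 1, so the symbol is 0.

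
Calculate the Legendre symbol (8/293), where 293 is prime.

Pull out 2^3: since 293 ≡ 5 (mod 8), (2/293) = -1, so (2/293)^3 = -1.
Reached (1/293) = 1. Collecting the sign flips along the way, the symbol is -1.

-1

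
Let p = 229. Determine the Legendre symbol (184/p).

Pull out 2^3: since 229 ≡ 5 (mod 8), (2/229) = -1, so (2/229)^3 = -1.
Reciprocity: 23 ≡ 3 and 229 ≡ 1 (mod 4), so (23/229) = +(229/23).
Reduce top mod 23: now compute (22/23).
Pull out 2: since 23 ≡ 7 (mod 8), (2/23) = +1.
Reciprocity: 11 ≡ 3 and 23 ≡ 3 (mod 4), so (11/23) = −(23/11).
Reduce top mod 11: now compute (1/11).
Reached (1/11) = 1. Collecting the sign flips along the way, the symbol is +1.

1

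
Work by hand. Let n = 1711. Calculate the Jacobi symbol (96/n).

-1

Pull out 2^5: since 1711 ≡ 7 (mod 8), (2/1711) = +1, so (2/1711)^5 = +1.
Reciprocity: 3 ≡ 3 and 1711 ≡ 3 (mod 4), so (3/1711) = −(1711/3).
Reduce top mod 3: now compute (1/3).
Reached (1/3) = 1. Collecting the sign flips along the way, the symbol is -1.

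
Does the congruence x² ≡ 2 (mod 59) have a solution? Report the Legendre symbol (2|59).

Euler's criterion: (2/59) ≡ 2^29 (mod 59).
2^2 ≡ 4 (mod 59)
2^4 ≡ 16 (mod 59)
2^8 ≡ 20 (mod 59)
2^16 ≡ 46 (mod 59)
2^29 = 2^(16+8+4+1) ≡ 58 (mod 59).
Result is 58 ≡ −1, so (2/59) = −1.

-1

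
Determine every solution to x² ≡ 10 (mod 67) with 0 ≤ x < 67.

Since 67 ≡ 3 (mod 4), a square root of 10 is 10^((67+1)/4) = 10^17 mod 67.
Repeated squaring: 10^2≡33, 10^4≡17, 10^8≡21, 10^16≡39 (mod 67).
10^17 = 10^(16+1) ≡ 55 (mod 67).
Check: 55² = 3025 ≡ 10 (mod 67). The two roots are 12 and 55.

12, 55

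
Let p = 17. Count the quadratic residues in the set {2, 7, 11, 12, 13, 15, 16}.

(2/17) = +1 → QR.
(7/17) = -1 → non-residue.
(11/17) = -1 → non-residue.
(12/17) = -1 → non-residue.
(13/17) = +1 → QR.
(15/17) = +1 → QR.
(16/17) = +1 → QR.
Total quadratic residues among the 7: 4.

4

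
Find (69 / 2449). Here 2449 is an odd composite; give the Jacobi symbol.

Reciprocity: 69 ≡ 1 and 2449 ≡ 1 (mod 4), so (69/2449) = +(2449/69).
Reduce top mod 69: now compute (34/69).
Pull out 2: since 69 ≡ 5 (mod 8), (2/69) = -1.
Reciprocity: 17 ≡ 1 and 69 ≡ 1 (mod 4), so (17/69) = +(69/17).
Reduce top mod 17: now compute (1/17).
Reached (1/17) = 1. Collecting the sign flips along the way, the symbol is -1.

-1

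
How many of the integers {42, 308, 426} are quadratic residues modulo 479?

(42/479) = +1 → QR.
(308/479) = +1 → QR.
(426/479) = +1 → QR.
Total quadratic residues among the 3: 3.

3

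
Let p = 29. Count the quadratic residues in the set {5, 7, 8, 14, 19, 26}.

(5/29) = +1 → QR.
(7/29) = +1 → QR.
(8/29) = -1 → non-residue.
(14/29) = -1 → non-residue.
(19/29) = -1 → non-residue.
(26/29) = -1 → non-residue.
Total quadratic residues among the 6: 2.

2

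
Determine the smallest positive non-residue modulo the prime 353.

(2/353) = +1, so 2 is a residue.
(3/353) = −1, so 3 is the smallest positive non-residue mod 353.

3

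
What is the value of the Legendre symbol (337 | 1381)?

Reciprocity: 337 ≡ 1 and 1381 ≡ 1 (mod 4), so (337/1381) = +(1381/337).
Reduce top mod 337: now compute (33/337).
Reciprocity: 33 ≡ 1 and 337 ≡ 1 (mod 4), so (33/337) = +(337/33).
Reduce top mod 33: now compute (7/33).
Reciprocity: 7 ≡ 3 and 33 ≡ 1 (mod 4), so (7/33) = +(33/7).
Reduce top mod 7: now compute (5/7).
Reciprocity: 5 ≡ 1 and 7 ≡ 3 (mod 4), so (5/7) = +(7/5).
Reduce top mod 5: now compute (2/5).
Pull out 2: since 5 ≡ 5 (mod 8), (2/5) = -1.
Reached (1/5) = 1. Collecting the sign flips along the way, the symbol is -1.

-1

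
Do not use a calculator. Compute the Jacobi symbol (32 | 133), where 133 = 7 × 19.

Pull out 2^5: since 133 ≡ 5 (mod 8), (2/133) = -1, so (2/133)^5 = -1.
Reached (1/133) = 1. Collecting the sign flips along the way, the symbol is -1.

-1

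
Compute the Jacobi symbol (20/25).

0

Pull out 2^2: since 25 ≡ 1 (mod 8), (2/25) = +1, so (2/25)^2 = +1.
Reciprocity: 5 ≡ 1 and 25 ≡ 1 (mod 4), so (5/25) = +(25/5).
Reduce top mod 5: now compute (0/5).
Top reduces to 0: gcd > 1, so the symbol is 0.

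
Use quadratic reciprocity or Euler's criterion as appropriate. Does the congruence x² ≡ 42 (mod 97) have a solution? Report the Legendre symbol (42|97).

Pull out 2: since 97 ≡ 1 (mod 8), (2/97) = +1.
Reciprocity: 21 ≡ 1 and 97 ≡ 1 (mod 4), so (21/97) = +(97/21).
Reduce top mod 21: now compute (13/21).
Reciprocity: 13 ≡ 1 and 21 ≡ 1 (mod 4), so (13/21) = +(21/13).
Reduce top mod 13: now compute (8/13).
Pull out 2^3: since 13 ≡ 5 (mod 8), (2/13) = -1, so (2/13)^3 = -1.
Reached (1/13) = 1. Collecting the sign flips along the way, the symbol is -1.

-1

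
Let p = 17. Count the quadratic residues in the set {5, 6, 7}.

(5/17) = -1 → non-residue.
(6/17) = -1 → non-residue.
(7/17) = -1 → non-residue.
Total quadratic residues among the 3: 0.

0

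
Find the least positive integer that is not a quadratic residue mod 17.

3

(2/17) = +1, so 2 is a residue.
(3/17) = −1, so 3 is the smallest positive non-residue mod 17.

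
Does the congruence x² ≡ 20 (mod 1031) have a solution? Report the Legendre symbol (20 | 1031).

Pull out 2^2: since 1031 ≡ 7 (mod 8), (2/1031) = +1, so (2/1031)^2 = +1.
Reciprocity: 5 ≡ 1 and 1031 ≡ 3 (mod 4), so (5/1031) = +(1031/5).
Reduce top mod 5: now compute (1/5).
Reached (1/5) = 1. Collecting the sign flips along the way, the symbol is +1.

1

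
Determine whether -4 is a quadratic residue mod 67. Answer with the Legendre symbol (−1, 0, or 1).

-1

First reduce: -4 ≡ 63 (mod 67).
Reciprocity: 63 ≡ 3 and 67 ≡ 3 (mod 4), so (63/67) = −(67/63).
Reduce top mod 63: now compute (4/63).
Pull out 2^2: since 63 ≡ 7 (mod 8), (2/63) = +1, so (2/63)^2 = +1.
Reached (1/63) = 1. Collecting the sign flips along the way, the symbol is -1.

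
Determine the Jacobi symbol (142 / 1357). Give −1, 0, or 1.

-1

Pull out 2: since 1357 ≡ 5 (mod 8), (2/1357) = -1.
Reciprocity: 71 ≡ 3 and 1357 ≡ 1 (mod 4), so (71/1357) = +(1357/71).
Reduce top mod 71: now compute (8/71).
Pull out 2^3: since 71 ≡ 7 (mod 8), (2/71) = +1, so (2/71)^3 = +1.
Reached (1/71) = 1. Collecting the sign flips along the way, the symbol is -1.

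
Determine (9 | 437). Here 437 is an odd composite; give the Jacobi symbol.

Reciprocity: 9 ≡ 1 and 437 ≡ 1 (mod 4), so (9/437) = +(437/9).
Reduce top mod 9: now compute (5/9).
Reciprocity: 5 ≡ 1 and 9 ≡ 1 (mod 4), so (5/9) = +(9/5).
Reduce top mod 5: now compute (4/5).
Pull out 2^2: since 5 ≡ 5 (mod 8), (2/5) = -1, so (2/5)^2 = +1.
Reached (1/5) = 1. Collecting the sign flips along the way, the symbol is +1.

1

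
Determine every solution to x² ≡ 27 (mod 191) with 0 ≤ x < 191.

Since 191 ≡ 3 (mod 4), a square root of 27 is 27^((191+1)/4) = 27^48 mod 191.
Repeated squaring: 27^2≡156, 27^4≡79, 27^8≡129, 27^16≡24, 27^32≡3 (mod 191).
27^48 = 27^(32+16) ≡ 72 (mod 191).
Check: 72² = 5184 ≡ 27 (mod 191). The two roots are 72 and 119.

72, 119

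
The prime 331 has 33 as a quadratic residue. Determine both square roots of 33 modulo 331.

Since 331 ≡ 3 (mod 4), a square root of 33 is 33^((331+1)/4) = 33^83 mod 331.
Repeated squaring: 33^2≡96, 33^4≡279, 33^8≡56, 33^16≡157, 33^32≡155, 33^64≡193 (mod 331).
33^83 = 33^(64+16+2+1) ≡ 258 (mod 331).
Check: 258² = 66564 ≡ 33 (mod 331). The two roots are 73 and 258.

73, 258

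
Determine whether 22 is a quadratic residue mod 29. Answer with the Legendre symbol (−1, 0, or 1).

Euler's criterion: (22/29) ≡ 22^14 (mod 29).
22^2 ≡ 20 (mod 29)
22^4 ≡ 23 (mod 29)
22^8 ≡ 7 (mod 29)
22^14 = 22^(8+4+2) ≡ 1 (mod 29).
Result is 1, so (22/29) = 1.

1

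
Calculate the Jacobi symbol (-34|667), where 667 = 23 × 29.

First reduce: -34 ≡ 633 (mod 667).
Reciprocity: 633 ≡ 1 and 667 ≡ 3 (mod 4), so (633/667) = +(667/633).
Reduce top mod 633: now compute (34/633).
Pull out 2: since 633 ≡ 1 (mod 8), (2/633) = +1.
Reciprocity: 17 ≡ 1 and 633 ≡ 1 (mod 4), so (17/633) = +(633/17).
Reduce top mod 17: now compute (4/17).
Pull out 2^2: since 17 ≡ 1 (mod 8), (2/17) = +1, so (2/17)^2 = +1.
Reached (1/17) = 1. Collecting the sign flips along the way, the symbol is +1.

1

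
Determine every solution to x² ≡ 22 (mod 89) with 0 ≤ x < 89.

17, 72

89 ≡ 1 (mod 4), so we find a root by search.
Trying successive values, 17² = 289 ≡ 22 (mod 89). The other root is 89 − 17 = 72.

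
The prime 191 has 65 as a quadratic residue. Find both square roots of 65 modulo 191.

Since 191 ≡ 3 (mod 4), a square root of 65 is 65^((191+1)/4) = 65^48 mod 191.
Repeated squaring: 65^2≡23, 65^4≡147, 65^8≡26, 65^16≡103, 65^32≡104 (mod 191).
65^48 = 65^(32+16) ≡ 16 (mod 191).
Check: 16² = 256 ≡ 65 (mod 191). The two roots are 16 and 175.

16, 175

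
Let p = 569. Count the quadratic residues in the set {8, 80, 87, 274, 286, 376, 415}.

3

(8/569) = +1 → QR.
(80/569) = +1 → QR.
(87/569) = +1 → QR.
(274/569) = -1 → non-residue.
(286/569) = -1 → non-residue.
(376/569) = -1 → non-residue.
(415/569) = -1 → non-residue.
Total quadratic residues among the 7: 3.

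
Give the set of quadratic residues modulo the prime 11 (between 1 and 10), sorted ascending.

Square k = 1,…,5 (k and 11−k give the same square):
1²=1, 2²=4, 3²=9, 4²≡5, 5²≡3 (mod 11).
So the quadratic residues mod 11 are {1, 3, 4, 5, 9}.

1 3 4 5 9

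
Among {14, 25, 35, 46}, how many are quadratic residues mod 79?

(14/79) = -1 → non-residue.
(25/79) = +1 → QR.
(35/79) = -1 → non-residue.
(46/79) = +1 → QR.
Total quadratic residues among the 4: 2.

2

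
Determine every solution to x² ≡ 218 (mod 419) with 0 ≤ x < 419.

78, 341

Since 419 ≡ 3 (mod 4), a square root of 218 is 218^((419+1)/4) = 218^105 mod 419.
Repeated squaring: 218^2≡177, 218^4≡323, 218^8≡417, 218^16≡4, 218^32≡16, 218^64≡256 (mod 419).
218^105 = 218^(64+32+8+1) ≡ 341 (mod 419).
Check: 341² = 116281 ≡ 218 (mod 419). The two roots are 78 and 341.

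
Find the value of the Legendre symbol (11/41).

Euler's criterion: (11/41) ≡ 11^20 (mod 41).
11^2 ≡ 39 (mod 41)
11^4 ≡ 4 (mod 41)
11^8 ≡ 16 (mod 41)
11^16 ≡ 10 (mod 41)
11^20 = 11^(16+4) ≡ 40 (mod 41).
Result is 40 ≡ −1, so (11/41) = −1.

-1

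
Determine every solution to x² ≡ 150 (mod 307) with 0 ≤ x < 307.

Since 307 ≡ 3 (mod 4), a square root of 150 is 150^((307+1)/4) = 150^77 mod 307.
Repeated squaring: 150^2≡89, 150^4≡246, 150^8≡37, 150^16≡141, 150^32≡233, 150^64≡257 (mod 307).
150^77 = 150^(64+8+4+1) ≡ 134 (mod 307).
Check: 134² = 17956 ≡ 150 (mod 307). The two roots are 134 and 173.

134, 173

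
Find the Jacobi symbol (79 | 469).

Reciprocity: 79 ≡ 3 and 469 ≡ 1 (mod 4), so (79/469) = +(469/79).
Reduce top mod 79: now compute (74/79).
Pull out 2: since 79 ≡ 7 (mod 8), (2/79) = +1.
Reciprocity: 37 ≡ 1 and 79 ≡ 3 (mod 4), so (37/79) = +(79/37).
Reduce top mod 37: now compute (5/37).
Reciprocity: 5 ≡ 1 and 37 ≡ 1 (mod 4), so (5/37) = +(37/5).
Reduce top mod 5: now compute (2/5).
Pull out 2: since 5 ≡ 5 (mod 8), (2/5) = -1.
Reached (1/5) = 1. Collecting the sign flips along the way, the symbol is -1.

-1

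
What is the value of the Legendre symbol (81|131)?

1

Euler's criterion: (81/131) ≡ 81^65 (mod 131).
81^2 ≡ 11 (mod 131)
81^4 ≡ 121 (mod 131)
81^8 ≡ 100 (mod 131)
81^16 ≡ 44 (mod 131)
81^32 ≡ 102 (mod 131)
81^64 ≡ 55 (mod 131)
81^65 = 81^(64+1) ≡ 1 (mod 131).
Result is 1, so (81/131) = 1.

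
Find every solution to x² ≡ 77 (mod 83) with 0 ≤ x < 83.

Since 83 ≡ 3 (mod 4), a square root of 77 is 77^((83+1)/4) = 77^21 mod 83.
Repeated squaring: 77^2≡36, 77^4≡51, 77^8≡28, 77^16≡37 (mod 83).
77^21 = 77^(16+4+1) ≡ 49 (mod 83).
Check: 49² = 2401 ≡ 77 (mod 83). The two roots are 34 and 49.

34, 49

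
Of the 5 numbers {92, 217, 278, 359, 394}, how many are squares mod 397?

3

(92/397) = +1 → QR.
(217/397) = -1 → non-residue.
(278/397) = +1 → QR.
(359/397) = -1 → non-residue.
(394/397) = +1 → QR.
Total quadratic residues among the 5: 3.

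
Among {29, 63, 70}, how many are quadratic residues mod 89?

(29/89) = -1 → non-residue.
(63/89) = -1 → non-residue.
(70/89) = -1 → non-residue.
Total quadratic residues among the 3: 0.

0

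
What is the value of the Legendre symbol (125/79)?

Euler's criterion: (125/79) ≡ 46^39 (mod 79).
46^2 ≡ 62 (mod 79)
46^4 ≡ 52 (mod 79)
46^8 ≡ 18 (mod 79)
46^16 ≡ 8 (mod 79)
46^32 ≡ 64 (mod 79)
46^39 = 46^(32+4+2+1) ≡ 1 (mod 79).
Result is 1, so (125/79) = 1.

1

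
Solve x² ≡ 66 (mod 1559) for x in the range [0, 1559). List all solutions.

Since 1559 ≡ 3 (mod 4), a square root of 66 is 66^((1559+1)/4) = 66^390 mod 1559.
Repeated squaring: 66^2≡1238, 66^4≡147, 66^8≡1342, 66^16≡319, 66^32≡426, 66^64≡632, 66^128≡320, 66^256≡1065 (mod 1559).
66^390 = 66^(256+128+4+2) ≡ 163 (mod 1559).
Check: 163² = 26569 ≡ 66 (mod 1559). The two roots are 163 and 1396.

163, 1396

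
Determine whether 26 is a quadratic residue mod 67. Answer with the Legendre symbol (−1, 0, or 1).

1

Pull out 2: since 67 ≡ 3 (mod 8), (2/67) = -1.
Reciprocity: 13 ≡ 1 and 67 ≡ 3 (mod 4), so (13/67) = +(67/13).
Reduce top mod 13: now compute (2/13).
Pull out 2: since 13 ≡ 5 (mod 8), (2/13) = -1.
Reached (1/13) = 1. Collecting the sign flips along the way, the symbol is +1.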